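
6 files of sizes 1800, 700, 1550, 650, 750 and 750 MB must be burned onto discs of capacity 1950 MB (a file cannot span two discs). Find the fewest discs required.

Total = 1800 + 1550 + 750 + 750 + 700 + 650 = 6200 MB.
Lower bound: ⌈6200/1950⌉ = 4 discs.
A packing using 4 discs:
  disc 1: 1800 = 1800
  disc 2: 1550 = 1550
  disc 3: 750 + 750 = 1500
  disc 4: 700 + 650 = 1350
This matches the lower bound, so 4 is optimal.

4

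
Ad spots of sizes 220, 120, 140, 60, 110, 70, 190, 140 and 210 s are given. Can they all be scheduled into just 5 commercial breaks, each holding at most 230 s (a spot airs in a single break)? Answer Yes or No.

No

Total = 1260 s; ⌈1260/230⌉ = 6.
At least 6 commercial breaks are required, but only 5 are allowed.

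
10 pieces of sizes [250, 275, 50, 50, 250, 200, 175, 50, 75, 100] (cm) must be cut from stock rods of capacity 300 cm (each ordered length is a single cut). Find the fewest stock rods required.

5

Total = 275 + 250 + 250 + 200 + 175 + 100 + 75 + 50 + 50 + 50 = 1475 cm.
Lower bound: ⌈1475/300⌉ = 5 stock rods.
A packing using 5 stock rods:
  stock rod 1: 275 = 275
  stock rod 2: 250 + 50 = 300
  stock rod 3: 250 + 50 = 300
  stock rod 4: 200 + 100 = 300
  stock rod 5: 175 + 75 + 50 = 300
This matches the lower bound, so 5 is optimal.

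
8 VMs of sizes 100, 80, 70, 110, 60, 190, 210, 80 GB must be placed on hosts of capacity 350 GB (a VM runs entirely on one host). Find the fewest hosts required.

Total = 210 + 190 + 110 + 100 + 80 + 80 + 70 + 60 = 900 GB.
Lower bound: ⌈900/350⌉ = 3 hosts.
A packing using 3 hosts:
  host 1: 210 + 110 = 320
  host 2: 190 + 100 + 60 = 350
  host 3: 80 + 80 + 70 = 230
This matches the lower bound, so 3 is optimal.

3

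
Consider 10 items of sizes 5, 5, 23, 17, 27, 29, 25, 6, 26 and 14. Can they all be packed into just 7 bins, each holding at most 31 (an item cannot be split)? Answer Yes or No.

A valid assignment using 6 bins:
  bin 1: 29 = 29
  bin 2: 27 = 27
  bin 3: 26 + 5 = 31
  bin 4: 25 + 6 = 31
  bin 5: 23 + 5 = 28
  bin 6: 17 + 14 = 31
That uses only 6 ≤ 7, so 7 bins are enough.

Yes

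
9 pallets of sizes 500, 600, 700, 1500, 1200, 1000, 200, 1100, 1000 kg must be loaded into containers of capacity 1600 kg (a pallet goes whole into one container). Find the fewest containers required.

6

Total = 1500 + 1200 + 1100 + 1000 + 1000 + 700 + 600 + 500 + 200 = 7800 kg.
Lower bound: ⌈7800/1600⌉ = 5 containers.
A packing using 6 containers:
  container 1: 1500 = 1500
  container 2: 1200 + 200 = 1400
  container 3: 1100 + 500 = 1600
  container 4: 1000 + 600 = 1600
  container 5: 1000 = 1000
  container 6: 700 = 700
No arrangement into 5 containers stays within capacity, so 6 is optimal.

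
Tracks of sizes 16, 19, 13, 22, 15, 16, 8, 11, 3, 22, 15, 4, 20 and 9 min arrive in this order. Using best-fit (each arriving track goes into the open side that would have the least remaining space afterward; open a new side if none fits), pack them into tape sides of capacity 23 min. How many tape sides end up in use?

  16 → side 1 (new)  [load 16/23]
  19 → side 2 (new)  [load 19/23]
  13 → side 3 (new)  [load 13/23]
  22 → side 4 (new)  [load 22/23]
  15 → side 5 (new)  [load 15/23]
  16 → side 6 (new)  [load 16/23]
  8 → side 5  [load 23/23]
  11 → side 7 (new)  [load 11/23]
  3 → side 2  [load 22/23]
  22 → side 8 (new)  [load 22/23]
  15 → side 9 (new)  [load 15/23]
  4 → side 1  [load 20/23]
  20 → side 10 (new)  [load 20/23]
  9 → side 3  [load 22/23]
10 tape sides opened.

10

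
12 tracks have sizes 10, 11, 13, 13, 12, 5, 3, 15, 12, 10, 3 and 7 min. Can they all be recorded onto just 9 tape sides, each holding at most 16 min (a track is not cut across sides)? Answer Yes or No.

A valid assignment using 9 tape sides:
  side 1: 15 = 15
  side 2: 13 + 3 = 16
  side 3: 13 + 3 = 16
  side 4: 12 = 12
  side 5: 12 = 12
  side 6: 11 + 5 = 16
  side 7: 10 = 10
  side 8: 10 = 10
  side 9: 7 = 7
Every load is within 16 min, so 9 tape sides suffice.

Yes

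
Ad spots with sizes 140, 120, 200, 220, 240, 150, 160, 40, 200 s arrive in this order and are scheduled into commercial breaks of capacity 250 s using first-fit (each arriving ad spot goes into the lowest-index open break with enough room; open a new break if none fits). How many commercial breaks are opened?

  140 → break 1 (new)  [load 140/250]
  120 → break 2 (new)  [load 120/250]
  200 → break 3 (new)  [load 200/250]
  220 → break 4 (new)  [load 220/250]
  240 → break 5 (new)  [load 240/250]
  150 → break 6 (new)  [load 150/250]
  160 → break 7 (new)  [load 160/250]
  40 → break 1  [load 180/250]
  200 → break 8 (new)  [load 200/250]
8 commercial breaks opened.

8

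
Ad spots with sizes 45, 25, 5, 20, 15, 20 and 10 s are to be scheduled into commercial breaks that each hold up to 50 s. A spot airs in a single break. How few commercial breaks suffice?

3

Total = 45 + 25 + 20 + 20 + 15 + 10 + 5 = 140 s.
Lower bound: ⌈140/50⌉ = 3 commercial breaks.
A packing using 3 commercial breaks:
  break 1: 45 + 5 = 50
  break 2: 25 + 20 = 45
  break 3: 20 + 15 + 10 = 45
This matches the lower bound, so 3 is optimal.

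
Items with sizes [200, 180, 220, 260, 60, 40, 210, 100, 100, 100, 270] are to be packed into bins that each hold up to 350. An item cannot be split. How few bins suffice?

6

Total = 270 + 260 + 220 + 210 + 200 + 180 + 100 + 100 + 100 + 60 + 40 = 1740.
Lower bound: ⌈1740/350⌉ = 5 bins.
Also, 6 items each exceed 175, and no two of those can share a bin, so at least 6 bins are needed.
A packing using 6 bins:
  bin 1: 270 + 60 = 330
  bin 2: 260 + 40 = 300
  bin 3: 220 + 100 = 320
  bin 4: 210 + 100 = 310
  bin 5: 200 + 100 = 300
  bin 6: 180 = 180
This matches the lower bound, so 6 is optimal.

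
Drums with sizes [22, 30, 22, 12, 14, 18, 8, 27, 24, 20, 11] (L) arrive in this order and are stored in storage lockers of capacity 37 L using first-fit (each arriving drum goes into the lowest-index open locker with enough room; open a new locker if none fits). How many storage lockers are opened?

7

  22 → locker 1 (new)  [load 22/37]
  30 → locker 2 (new)  [load 30/37]
  22 → locker 3 (new)  [load 22/37]
  12 → locker 1  [load 34/37]
  14 → locker 3  [load 36/37]
  18 → locker 4 (new)  [load 18/37]
  8 → locker 4  [load 26/37]
  27 → locker 5 (new)  [load 27/37]
  24 → locker 6 (new)  [load 24/37]
  20 → locker 7 (new)  [load 20/37]
  11 → locker 4  [load 37/37]
7 storage lockers opened.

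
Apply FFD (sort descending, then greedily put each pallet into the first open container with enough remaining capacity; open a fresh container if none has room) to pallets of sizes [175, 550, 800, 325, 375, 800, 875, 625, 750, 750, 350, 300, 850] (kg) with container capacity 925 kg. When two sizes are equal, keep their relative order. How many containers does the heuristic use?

Sorted descending: 875, 850, 800, 800, 750, 750, 625, 550, 375, 350, 325, 300, 175.
  875 → container 1 (new)  [load 875/925]
  850 → container 2 (new)  [load 850/925]
  800 → container 3 (new)  [load 800/925]
  800 → container 4 (new)  [load 800/925]
  750 → container 5 (new)  [load 750/925]
  750 → container 6 (new)  [load 750/925]
  625 → container 7 (new)  [load 625/925]
  550 → container 8 (new)  [load 550/925]
  375 → container 8  [load 925/925]
  350 → container 9 (new)  [load 350/925]
  325 → container 9  [load 675/925]
  300 → container 7  [load 925/925]
  175 → container 5  [load 925/925]
9 containers opened.

9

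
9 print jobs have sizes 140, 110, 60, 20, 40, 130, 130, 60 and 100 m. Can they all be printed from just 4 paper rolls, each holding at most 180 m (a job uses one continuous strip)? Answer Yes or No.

No

Total = 790 m; ⌈790/180⌉ = 5.
At least 5 paper rolls are required, but only 4 are allowed.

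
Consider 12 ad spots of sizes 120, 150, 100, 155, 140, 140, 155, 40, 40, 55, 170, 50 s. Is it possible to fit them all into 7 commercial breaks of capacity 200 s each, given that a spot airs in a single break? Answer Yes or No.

Total = 1315 s; ⌈1315/200⌉ = 7.
The bound of 7 does not rule out 7, but exhaustive search shows no assignment into 7 commercial breaks of capacity 200 s exists — the minimum is 8.

No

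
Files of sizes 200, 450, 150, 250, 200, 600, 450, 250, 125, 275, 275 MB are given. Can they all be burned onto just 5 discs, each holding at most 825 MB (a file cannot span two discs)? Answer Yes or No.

Yes

A valid assignment using 4 discs:
  disc 1: 600 + 200 = 800
  disc 2: 450 + 250 + 125 = 825
  disc 3: 450 + 200 + 150 = 800
  disc 4: 275 + 275 + 250 = 800
That uses only 4 ≤ 5, so 5 discs are enough.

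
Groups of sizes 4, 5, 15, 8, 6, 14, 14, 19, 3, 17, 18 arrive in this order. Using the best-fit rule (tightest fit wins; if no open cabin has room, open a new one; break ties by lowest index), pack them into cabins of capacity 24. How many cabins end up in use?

7

  4 → cabin 1 (new)  [load 4/24]
  5 → cabin 1  [load 9/24]
  15 → cabin 1  [load 24/24]
  8 → cabin 2 (new)  [load 8/24]
  6 → cabin 2  [load 14/24]
  14 → cabin 3 (new)  [load 14/24]
  14 → cabin 4 (new)  [load 14/24]
  19 → cabin 5 (new)  [load 19/24]
  3 → cabin 5  [load 22/24]
  17 → cabin 6 (new)  [load 17/24]
  18 → cabin 7 (new)  [load 18/24]
7 cabins opened.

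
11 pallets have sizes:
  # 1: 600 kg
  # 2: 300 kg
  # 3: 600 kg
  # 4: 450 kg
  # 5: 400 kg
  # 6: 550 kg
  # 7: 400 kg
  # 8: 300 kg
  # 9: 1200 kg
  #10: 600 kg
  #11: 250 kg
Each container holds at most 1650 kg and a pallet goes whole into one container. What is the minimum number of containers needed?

4

Total = 1200 + 600 + 600 + 600 + 550 + 450 + 400 + 400 + 300 + 300 + 250 = 5650 kg.
Lower bound: ⌈5650/1650⌉ = 4 containers.
A packing using 4 containers:
  container 1: 1200 + 450 = 1650
  container 2: 600 + 600 + 400 = 1600
  container 3: 600 + 550 + 400 = 1550
  container 4: 300 + 300 + 250 = 850
This matches the lower bound, so 4 is optimal.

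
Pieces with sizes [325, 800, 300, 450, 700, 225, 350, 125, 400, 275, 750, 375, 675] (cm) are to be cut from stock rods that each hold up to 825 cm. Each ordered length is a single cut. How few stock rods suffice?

Total = 800 + 750 + 700 + 675 + 450 + 400 + 375 + 350 + 325 + 300 + 275 + 225 + 125 = 5750 cm.
Lower bound: ⌈5750/825⌉ = 7 stock rods.
A packing using 8 stock rods:
  stock rod 1: 800 = 800
  stock rod 2: 750 = 750
  stock rod 3: 700 + 125 = 825
  stock rod 4: 675 = 675
  stock rod 5: 450 + 375 = 825
  stock rod 6: 400 + 350 = 750
  stock rod 7: 325 + 300 = 625
  stock rod 8: 275 + 225 = 500
No arrangement into 7 stock rods stays within capacity, so 8 is optimal.

8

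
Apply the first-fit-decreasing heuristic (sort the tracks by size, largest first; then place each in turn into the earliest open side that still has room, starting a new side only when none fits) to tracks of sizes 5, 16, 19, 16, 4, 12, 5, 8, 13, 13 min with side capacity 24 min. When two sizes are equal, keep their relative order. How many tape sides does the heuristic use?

Sorted descending: 19, 16, 16, 13, 13, 12, 8, 5, 5, 4.
  19 → side 1 (new)  [load 19/24]
  16 → side 2 (new)  [load 16/24]
  16 → side 3 (new)  [load 16/24]
  13 → side 4 (new)  [load 13/24]
  13 → side 5 (new)  [load 13/24]
  12 → side 6 (new)  [load 12/24]
  8 → side 2  [load 24/24]
  5 → side 1  [load 24/24]
  5 → side 3  [load 21/24]
  4 → side 4  [load 17/24]
6 tape sides opened.

6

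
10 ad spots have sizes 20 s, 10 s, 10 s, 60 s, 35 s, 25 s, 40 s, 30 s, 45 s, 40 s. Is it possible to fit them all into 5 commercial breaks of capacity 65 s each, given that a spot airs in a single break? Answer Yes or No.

A valid assignment using 5 commercial breaks:
  break 1: 60 = 60
  break 2: 45 + 20 = 65
  break 3: 40 + 25 = 65
  break 4: 40 + 10 + 10 = 60
  break 5: 35 + 30 = 65
Every load is within 65 s, so 5 commercial breaks suffice.

Yes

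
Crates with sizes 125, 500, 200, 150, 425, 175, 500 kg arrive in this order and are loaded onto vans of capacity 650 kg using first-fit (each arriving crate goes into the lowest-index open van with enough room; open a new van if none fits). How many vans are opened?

  125 → van 1 (new)  [load 125/650]
  500 → van 1  [load 625/650]
  200 → van 2 (new)  [load 200/650]
  150 → van 2  [load 350/650]
  425 → van 3 (new)  [load 425/650]
  175 → van 2  [load 525/650]
  500 → van 4 (new)  [load 500/650]
4 vans opened.

4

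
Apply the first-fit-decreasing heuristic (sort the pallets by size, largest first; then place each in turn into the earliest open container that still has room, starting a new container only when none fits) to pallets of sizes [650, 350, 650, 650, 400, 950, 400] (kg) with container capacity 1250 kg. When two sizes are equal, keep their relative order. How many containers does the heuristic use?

Sorted descending: 950, 650, 650, 650, 400, 400, 350.
  950 → container 1 (new)  [load 950/1250]
  650 → container 2 (new)  [load 650/1250]
  650 → container 3 (new)  [load 650/1250]
  650 → container 4 (new)  [load 650/1250]
  400 → container 2  [load 1050/1250]
  400 → container 3  [load 1050/1250]
  350 → container 4  [load 1000/1250]
4 containers opened.

4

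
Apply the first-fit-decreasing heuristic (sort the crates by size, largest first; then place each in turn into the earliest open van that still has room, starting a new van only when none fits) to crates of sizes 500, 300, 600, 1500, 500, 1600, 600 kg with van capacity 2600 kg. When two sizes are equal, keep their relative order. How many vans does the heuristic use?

Sorted descending: 1600, 1500, 600, 600, 500, 500, 300.
  1600 → van 1 (new)  [load 1600/2600]
  1500 → van 2 (new)  [load 1500/2600]
  600 → van 1  [load 2200/2600]
  600 → van 2  [load 2100/2600]
  500 → van 2  [load 2600/2600]
  500 → van 3 (new)  [load 500/2600]
  300 → van 1  [load 2500/2600]
3 vans opened.

3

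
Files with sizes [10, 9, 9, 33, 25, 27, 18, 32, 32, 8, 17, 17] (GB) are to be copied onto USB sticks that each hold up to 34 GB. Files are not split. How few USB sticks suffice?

Total = 33 + 32 + 32 + 27 + 25 + 18 + 17 + 17 + 10 + 9 + 9 + 8 = 237 GB.
Lower bound: ⌈237/34⌉ = 7 USB sticks.
A packing using 8 USB sticks:
  USB stick 1: 33 = 33
  USB stick 2: 32 = 32
  USB stick 3: 32 = 32
  USB stick 4: 27 = 27
  USB stick 5: 25 + 9 = 34
  USB stick 6: 18 + 10 = 28
  USB stick 7: 17 + 17 = 34
  USB stick 8: 9 + 8 = 17
No arrangement into 7 USB sticks stays within capacity, so 8 is optimal.

8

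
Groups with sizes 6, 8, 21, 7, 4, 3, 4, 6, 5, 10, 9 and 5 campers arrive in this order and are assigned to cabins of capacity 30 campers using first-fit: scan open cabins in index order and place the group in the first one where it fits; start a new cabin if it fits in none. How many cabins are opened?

  6 → cabin 1 (new)  [load 6/30]
  8 → cabin 1  [load 14/30]
  21 → cabin 2 (new)  [load 21/30]
  7 → cabin 1  [load 21/30]
  4 → cabin 1  [load 25/30]
  3 → cabin 1  [load 28/30]
  4 → cabin 2  [load 25/30]
  6 → cabin 3 (new)  [load 6/30]
  5 → cabin 2  [load 30/30]
  10 → cabin 3  [load 16/30]
  9 → cabin 3  [load 25/30]
  5 → cabin 3  [load 30/30]
3 cabins opened.

3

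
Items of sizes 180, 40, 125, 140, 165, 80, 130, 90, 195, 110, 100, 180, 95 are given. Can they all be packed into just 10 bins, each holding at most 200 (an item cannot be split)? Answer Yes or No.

A valid assignment using 10 bins:
  bin 1: 195 = 195
  bin 2: 180 = 180
  bin 3: 180 = 180
  bin 4: 165 = 165
  bin 5: 140 + 40 = 180
  bin 6: 130 = 130
  bin 7: 125 = 125
  bin 8: 110 + 90 = 200
  bin 9: 100 + 95 = 195
  bin 10: 80 = 80
Every load is within 200, so 10 bins suffice.

Yes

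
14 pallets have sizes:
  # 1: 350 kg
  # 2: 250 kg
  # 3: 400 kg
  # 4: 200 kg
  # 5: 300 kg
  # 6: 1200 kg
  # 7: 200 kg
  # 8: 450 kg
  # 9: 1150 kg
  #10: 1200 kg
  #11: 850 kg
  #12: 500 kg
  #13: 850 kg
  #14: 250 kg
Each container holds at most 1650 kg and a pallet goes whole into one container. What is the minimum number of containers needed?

5

Total = 1200 + 1200 + 1150 + 850 + 850 + 500 + 450 + 400 + 350 + 300 + 250 + 250 + 200 + 200 = 8150 kg.
Lower bound: ⌈8150/1650⌉ = 5 containers.
A packing using 5 containers:
  container 1: 1200 + 450 = 1650
  container 2: 1200 + 400 = 1600
  container 3: 1150 + 500 = 1650
  container 4: 850 + 350 + 250 + 200 = 1650
  container 5: 850 + 300 + 250 + 200 = 1600
This matches the lower bound, so 5 is optimal.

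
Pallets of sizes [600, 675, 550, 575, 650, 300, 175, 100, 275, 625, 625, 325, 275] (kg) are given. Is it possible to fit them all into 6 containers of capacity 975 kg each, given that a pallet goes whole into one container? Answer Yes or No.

No

Total = 5750 kg; ⌈5750/975⌉ = 6.
7 pallets each exceed half the capacity and cannot share a container, forcing at least 7 containers.
At least 7 containers are required, but only 6 are allowed.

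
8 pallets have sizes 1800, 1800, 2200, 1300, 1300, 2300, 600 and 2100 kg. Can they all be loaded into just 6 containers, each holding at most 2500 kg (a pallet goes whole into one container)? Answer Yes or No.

No

Total = 13400 kg; ⌈13400/2500⌉ = 6.
7 pallets each exceed half the capacity and cannot share a container, forcing at least 7 containers.
At least 7 containers are required, but only 6 are allowed.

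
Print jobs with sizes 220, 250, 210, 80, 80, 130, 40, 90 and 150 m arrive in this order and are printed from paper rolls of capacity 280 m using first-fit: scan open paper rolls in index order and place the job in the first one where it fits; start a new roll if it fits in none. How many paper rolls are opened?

  220 → roll 1 (new)  [load 220/280]
  250 → roll 2 (new)  [load 250/280]
  210 → roll 3 (new)  [load 210/280]
  80 → roll 4 (new)  [load 80/280]
  80 → roll 4  [load 160/280]
  130 → roll 5 (new)  [load 130/280]
  40 → roll 1  [load 260/280]
  90 → roll 4  [load 250/280]
  150 → roll 5  [load 280/280]
5 paper rolls opened.

5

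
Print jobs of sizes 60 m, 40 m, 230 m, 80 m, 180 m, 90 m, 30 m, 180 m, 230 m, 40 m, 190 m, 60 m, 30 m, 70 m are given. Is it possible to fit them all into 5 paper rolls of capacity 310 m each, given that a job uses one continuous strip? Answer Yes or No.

Yes

A valid assignment using 5 paper rolls:
  roll 1: 230 + 80 = 310
  roll 2: 230 + 70 = 300
  roll 3: 190 + 90 + 30 = 310
  roll 4: 180 + 60 + 60 = 300
  roll 5: 180 + 40 + 40 + 30 = 290
Every load is within 310 m, so 5 paper rolls suffice.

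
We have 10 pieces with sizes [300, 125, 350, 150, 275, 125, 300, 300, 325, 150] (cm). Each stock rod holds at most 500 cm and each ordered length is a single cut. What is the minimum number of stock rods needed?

Total = 350 + 325 + 300 + 300 + 300 + 275 + 150 + 150 + 125 + 125 = 2400 cm.
Lower bound: ⌈2400/500⌉ = 5 stock rods.
Also, 6 pieces each exceed 250 cm, and no two of those can share a stock rod, so at least 6 stock rods are needed.
A packing using 6 stock rods:
  stock rod 1: 350 + 150 = 500
  stock rod 2: 325 + 150 = 475
  stock rod 3: 300 + 125 = 425
  stock rod 4: 300 + 125 = 425
  stock rod 5: 300 = 300
  stock rod 6: 275 = 275
This matches the lower bound, so 6 is optimal.

6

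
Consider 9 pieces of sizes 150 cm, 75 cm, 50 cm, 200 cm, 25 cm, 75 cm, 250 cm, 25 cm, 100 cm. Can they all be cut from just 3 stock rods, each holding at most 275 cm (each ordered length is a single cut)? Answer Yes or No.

Total = 950 cm; ⌈950/275⌉ = 4.
At least 4 stock rods are required, but only 3 are allowed.

No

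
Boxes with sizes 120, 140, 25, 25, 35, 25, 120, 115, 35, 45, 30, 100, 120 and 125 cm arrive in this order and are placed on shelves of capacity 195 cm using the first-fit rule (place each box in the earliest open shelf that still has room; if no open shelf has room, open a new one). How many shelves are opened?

7

  120 → shelf 1 (new)  [load 120/195]
  140 → shelf 2 (new)  [load 140/195]
  25 → shelf 1  [load 145/195]
  25 → shelf 1  [load 170/195]
  35 → shelf 2  [load 175/195]
  25 → shelf 1  [load 195/195]
  120 → shelf 3 (new)  [load 120/195]
  115 → shelf 4 (new)  [load 115/195]
  35 → shelf 3  [load 155/195]
  45 → shelf 4  [load 160/195]
  30 → shelf 3  [load 185/195]
  100 → shelf 5 (new)  [load 100/195]
  120 → shelf 6 (new)  [load 120/195]
  125 → shelf 7 (new)  [load 125/195]
7 shelves opened.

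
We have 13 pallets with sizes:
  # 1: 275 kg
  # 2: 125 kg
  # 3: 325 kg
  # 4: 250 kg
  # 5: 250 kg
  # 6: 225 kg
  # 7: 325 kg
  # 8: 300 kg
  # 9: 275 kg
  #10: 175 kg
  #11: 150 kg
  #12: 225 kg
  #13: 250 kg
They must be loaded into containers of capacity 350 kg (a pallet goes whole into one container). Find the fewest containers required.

Total = 325 + 325 + 300 + 275 + 275 + 250 + 250 + 250 + 225 + 225 + 175 + 150 + 125 = 3150 kg.
Lower bound: ⌈3150/350⌉ = 9 containers.
Also, 10 pallets each exceed 175 kg, and no two of those can share a container, so at least 10 containers are needed.
A packing using 11 containers:
  container 1: 325 = 325
  container 2: 325 = 325
  container 3: 300 = 300
  container 4: 275 = 275
  container 5: 275 = 275
  container 6: 250 = 250
  container 7: 250 = 250
  container 8: 250 = 250
  container 9: 225 + 125 = 350
  container 10: 225 = 225
  container 11: 175 + 150 = 325
No arrangement into 10 containers stays within capacity, so 11 is optimal.

11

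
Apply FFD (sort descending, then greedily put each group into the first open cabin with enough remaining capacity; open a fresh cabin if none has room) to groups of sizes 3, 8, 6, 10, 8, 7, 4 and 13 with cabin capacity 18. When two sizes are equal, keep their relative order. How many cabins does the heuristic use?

4

Sorted descending: 13, 10, 8, 8, 7, 6, 4, 3.
  13 → cabin 1 (new)  [load 13/18]
  10 → cabin 2 (new)  [load 10/18]
  8 → cabin 2  [load 18/18]
  8 → cabin 3 (new)  [load 8/18]
  7 → cabin 3  [load 15/18]
  6 → cabin 4 (new)  [load 6/18]
  4 → cabin 1  [load 17/18]
  3 → cabin 3  [load 18/18]
4 cabins opened.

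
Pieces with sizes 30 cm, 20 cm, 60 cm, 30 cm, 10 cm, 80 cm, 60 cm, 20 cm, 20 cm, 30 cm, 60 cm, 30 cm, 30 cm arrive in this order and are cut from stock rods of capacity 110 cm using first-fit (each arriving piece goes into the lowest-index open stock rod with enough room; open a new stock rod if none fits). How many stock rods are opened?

5

  30 → stock rod 1 (new)  [load 30/110]
  20 → stock rod 1  [load 50/110]
  60 → stock rod 1  [load 110/110]
  30 → stock rod 2 (new)  [load 30/110]
  10 → stock rod 2  [load 40/110]
  80 → stock rod 3 (new)  [load 80/110]
  60 → stock rod 2  [load 100/110]
  20 → stock rod 3  [load 100/110]
  20 → stock rod 4 (new)  [load 20/110]
  30 → stock rod 4  [load 50/110]
  60 → stock rod 4  [load 110/110]
  30 → stock rod 5 (new)  [load 30/110]
  30 → stock rod 5  [load 60/110]
5 stock rods opened.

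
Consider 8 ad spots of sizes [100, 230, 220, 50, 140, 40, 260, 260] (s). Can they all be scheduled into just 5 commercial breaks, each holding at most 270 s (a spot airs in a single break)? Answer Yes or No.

Yes

A valid assignment using 5 commercial breaks:
  break 1: 260 = 260
  break 2: 260 = 260
  break 3: 230 + 40 = 270
  break 4: 220 + 50 = 270
  break 5: 140 + 100 = 240
Every load is within 270 s, so 5 commercial breaks suffice.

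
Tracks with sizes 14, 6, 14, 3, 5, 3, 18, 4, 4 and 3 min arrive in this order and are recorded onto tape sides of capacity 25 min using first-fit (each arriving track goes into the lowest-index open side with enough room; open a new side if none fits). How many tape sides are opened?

  14 → side 1 (new)  [load 14/25]
  6 → side 1  [load 20/25]
  14 → side 2 (new)  [load 14/25]
  3 → side 1  [load 23/25]
  5 → side 2  [load 19/25]
  3 → side 2  [load 22/25]
  18 → side 3 (new)  [load 18/25]
  4 → side 3  [load 22/25]
  4 → side 4 (new)  [load 4/25]
  3 → side 2  [load 25/25]
4 tape sides opened.

4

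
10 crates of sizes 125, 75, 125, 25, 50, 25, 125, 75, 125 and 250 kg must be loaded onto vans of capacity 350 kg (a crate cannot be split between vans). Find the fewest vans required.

3

Total = 250 + 125 + 125 + 125 + 125 + 75 + 75 + 50 + 25 + 25 = 1000 kg.
Lower bound: ⌈1000/350⌉ = 3 vans.
A packing using 3 vans:
  van 1: 250 + 75 + 25 = 350
  van 2: 125 + 125 + 75 + 25 = 350
  van 3: 125 + 125 + 50 = 300
This matches the lower bound, so 3 is optimal.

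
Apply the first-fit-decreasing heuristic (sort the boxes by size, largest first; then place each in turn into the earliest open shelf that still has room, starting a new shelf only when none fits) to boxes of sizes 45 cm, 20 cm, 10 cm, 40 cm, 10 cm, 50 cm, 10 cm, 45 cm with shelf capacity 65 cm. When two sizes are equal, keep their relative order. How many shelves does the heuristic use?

Sorted descending: 50, 45, 45, 40, 20, 10, 10, 10.
  50 → shelf 1 (new)  [load 50/65]
  45 → shelf 2 (new)  [load 45/65]
  45 → shelf 3 (new)  [load 45/65]
  40 → shelf 4 (new)  [load 40/65]
  20 → shelf 2  [load 65/65]
  10 → shelf 1  [load 60/65]
  10 → shelf 3  [load 55/65]
  10 → shelf 3  [load 65/65]
4 shelves opened.

4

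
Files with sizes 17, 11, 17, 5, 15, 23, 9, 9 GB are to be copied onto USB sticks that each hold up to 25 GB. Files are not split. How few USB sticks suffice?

Total = 23 + 17 + 17 + 15 + 11 + 9 + 9 + 5 = 106 GB.
Lower bound: ⌈106/25⌉ = 5 USB sticks.
A packing using 5 USB sticks:
  USB stick 1: 23 = 23
  USB stick 2: 17 + 5 = 22
  USB stick 3: 17 = 17
  USB stick 4: 15 + 9 = 24
  USB stick 5: 11 + 9 = 20
This matches the lower bound, so 5 is optimal.

5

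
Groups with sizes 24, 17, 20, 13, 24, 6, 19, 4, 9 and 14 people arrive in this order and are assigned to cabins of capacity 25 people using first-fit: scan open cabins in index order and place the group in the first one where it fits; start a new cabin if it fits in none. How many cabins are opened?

  24 → cabin 1 (new)  [load 24/25]
  17 → cabin 2 (new)  [load 17/25]
  20 → cabin 3 (new)  [load 20/25]
  13 → cabin 4 (new)  [load 13/25]
  24 → cabin 5 (new)  [load 24/25]
  6 → cabin 2  [load 23/25]
  19 → cabin 6 (new)  [load 19/25]
  4 → cabin 3  [load 24/25]
  9 → cabin 4  [load 22/25]
  14 → cabin 7 (new)  [load 14/25]
7 cabins opened.

7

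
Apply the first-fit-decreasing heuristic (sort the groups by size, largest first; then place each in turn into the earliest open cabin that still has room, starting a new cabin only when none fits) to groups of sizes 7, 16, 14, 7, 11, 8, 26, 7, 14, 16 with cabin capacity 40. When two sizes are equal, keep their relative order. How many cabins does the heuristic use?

4

Sorted descending: 26, 16, 16, 14, 14, 11, 8, 7, 7, 7.
  26 → cabin 1 (new)  [load 26/40]
  16 → cabin 2 (new)  [load 16/40]
  16 → cabin 2  [load 32/40]
  14 → cabin 1  [load 40/40]
  14 → cabin 3 (new)  [load 14/40]
  11 → cabin 3  [load 25/40]
  8 → cabin 2  [load 40/40]
  7 → cabin 3  [load 32/40]
  7 → cabin 3  [load 39/40]
  7 → cabin 4 (new)  [load 7/40]
4 cabins opened.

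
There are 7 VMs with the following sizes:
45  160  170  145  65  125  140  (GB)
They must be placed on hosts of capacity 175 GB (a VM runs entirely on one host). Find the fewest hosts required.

Total = 170 + 160 + 145 + 140 + 125 + 65 + 45 = 850 GB.
Lower bound: ⌈850/175⌉ = 5 hosts.
A packing using 6 hosts:
  host 1: 170 = 170
  host 2: 160 = 160
  host 3: 145 = 145
  host 4: 140 = 140
  host 5: 125 + 45 = 170
  host 6: 65 = 65
No arrangement into 5 hosts stays within capacity, so 6 is optimal.

6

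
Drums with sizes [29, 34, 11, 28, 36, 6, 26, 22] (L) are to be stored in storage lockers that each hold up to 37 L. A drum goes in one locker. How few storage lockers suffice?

6

Total = 36 + 34 + 29 + 28 + 26 + 22 + 11 + 6 = 192 L.
Lower bound: ⌈192/37⌉ = 6 storage lockers.
A packing using 6 storage lockers:
  locker 1: 36 = 36
  locker 2: 34 = 34
  locker 3: 29 + 6 = 35
  locker 4: 28 = 28
  locker 5: 26 + 11 = 37
  locker 6: 22 = 22
This matches the lower bound, so 6 is optimal.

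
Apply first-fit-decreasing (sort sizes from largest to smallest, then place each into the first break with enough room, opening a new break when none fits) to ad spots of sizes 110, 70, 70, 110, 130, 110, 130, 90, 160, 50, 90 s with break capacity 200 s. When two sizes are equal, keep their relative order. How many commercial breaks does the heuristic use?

6

Sorted descending: 160, 130, 130, 110, 110, 110, 90, 90, 70, 70, 50.
  160 → break 1 (new)  [load 160/200]
  130 → break 2 (new)  [load 130/200]
  130 → break 3 (new)  [load 130/200]
  110 → break 4 (new)  [load 110/200]
  110 → break 5 (new)  [load 110/200]
  110 → break 6 (new)  [load 110/200]
  90 → break 4  [load 200/200]
  90 → break 5  [load 200/200]
  70 → break 2  [load 200/200]
  70 → break 3  [load 200/200]
  50 → break 6  [load 160/200]
6 commercial breaks opened.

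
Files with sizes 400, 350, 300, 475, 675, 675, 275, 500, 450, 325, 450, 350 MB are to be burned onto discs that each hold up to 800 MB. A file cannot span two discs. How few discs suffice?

7

Total = 675 + 675 + 500 + 475 + 450 + 450 + 400 + 350 + 350 + 325 + 300 + 275 = 5225 MB.
Lower bound: ⌈5225/800⌉ = 7 discs.
A packing using 7 discs:
  disc 1: 675 = 675
  disc 2: 675 = 675
  disc 3: 500 + 300 = 800
  disc 4: 475 + 325 = 800
  disc 5: 450 + 350 = 800
  disc 6: 450 + 350 = 800
  disc 7: 400 + 275 = 675
This matches the lower bound, so 7 is optimal.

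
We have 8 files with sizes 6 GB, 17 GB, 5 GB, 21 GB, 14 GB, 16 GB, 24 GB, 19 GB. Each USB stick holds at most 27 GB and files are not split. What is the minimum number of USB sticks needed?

6

Total = 24 + 21 + 19 + 17 + 16 + 14 + 6 + 5 = 122 GB.
Lower bound: ⌈122/27⌉ = 5 USB sticks.
Also, 6 files each exceed 27/2 GB, and no two of those can share a USB stick, so at least 6 USB sticks are needed.
A packing using 6 USB sticks:
  USB stick 1: 24 = 24
  USB stick 2: 21 + 6 = 27
  USB stick 3: 19 + 5 = 24
  USB stick 4: 17 = 17
  USB stick 5: 16 = 16
  USB stick 6: 14 = 14
This matches the lower bound, so 6 is optimal.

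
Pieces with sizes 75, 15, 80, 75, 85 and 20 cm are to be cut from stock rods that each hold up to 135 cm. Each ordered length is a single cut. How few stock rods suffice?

4

Total = 85 + 80 + 75 + 75 + 20 + 15 = 350 cm.
Lower bound: ⌈350/135⌉ = 3 stock rods.
Also, 4 pieces each exceed 135/2 cm, and no two of those can share a stock rod, so at least 4 stock rods are needed.
A packing using 4 stock rods:
  stock rod 1: 85 + 20 + 15 = 120
  stock rod 2: 80 = 80
  stock rod 3: 75 = 75
  stock rod 4: 75 = 75
This matches the lower bound, so 4 is optimal.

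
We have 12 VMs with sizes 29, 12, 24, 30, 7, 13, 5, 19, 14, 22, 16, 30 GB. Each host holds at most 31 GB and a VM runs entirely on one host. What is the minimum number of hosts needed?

8

Total = 30 + 30 + 29 + 24 + 22 + 19 + 16 + 14 + 13 + 12 + 7 + 5 = 221 GB.
Lower bound: ⌈221/31⌉ = 8 hosts.
A packing using 8 hosts:
  host 1: 30 = 30
  host 2: 30 = 30
  host 3: 29 = 29
  host 4: 24 + 7 = 31
  host 5: 22 + 5 = 27
  host 6: 19 + 12 = 31
  host 7: 16 + 14 = 30
  host 8: 13 = 13
This matches the lower bound, so 8 is optimal.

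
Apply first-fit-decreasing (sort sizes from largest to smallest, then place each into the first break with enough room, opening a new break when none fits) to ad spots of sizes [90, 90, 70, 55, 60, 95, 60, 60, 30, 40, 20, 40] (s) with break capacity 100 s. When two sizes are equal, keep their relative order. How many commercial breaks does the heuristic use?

Sorted descending: 95, 90, 90, 70, 60, 60, 60, 55, 40, 40, 30, 20.
  95 → break 1 (new)  [load 95/100]
  90 → break 2 (new)  [load 90/100]
  90 → break 3 (new)  [load 90/100]
  70 → break 4 (new)  [load 70/100]
  60 → break 5 (new)  [load 60/100]
  60 → break 6 (new)  [load 60/100]
  60 → break 7 (new)  [load 60/100]
  55 → break 8 (new)  [load 55/100]
  40 → break 5  [load 100/100]
  40 → break 6  [load 100/100]
  30 → break 4  [load 100/100]
  20 → break 7  [load 80/100]
8 commercial breaks opened.

8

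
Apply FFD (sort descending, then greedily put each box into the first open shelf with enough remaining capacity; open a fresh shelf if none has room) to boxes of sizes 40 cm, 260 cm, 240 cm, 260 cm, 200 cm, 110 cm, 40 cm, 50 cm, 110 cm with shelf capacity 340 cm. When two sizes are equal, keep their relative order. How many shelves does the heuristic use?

5

Sorted descending: 260, 260, 240, 200, 110, 110, 50, 40, 40.
  260 → shelf 1 (new)  [load 260/340]
  260 → shelf 2 (new)  [load 260/340]
  240 → shelf 3 (new)  [load 240/340]
  200 → shelf 4 (new)  [load 200/340]
  110 → shelf 4  [load 310/340]
  110 → shelf 5 (new)  [load 110/340]
  50 → shelf 1  [load 310/340]
  40 → shelf 2  [load 300/340]
  40 → shelf 2  [load 340/340]
5 shelves opened.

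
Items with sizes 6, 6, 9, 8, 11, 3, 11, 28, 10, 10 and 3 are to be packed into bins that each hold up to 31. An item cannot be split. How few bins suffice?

Total = 28 + 11 + 11 + 10 + 10 + 9 + 8 + 6 + 6 + 3 + 3 = 105.
Lower bound: ⌈105/31⌉ = 4 bins.
A packing using 4 bins:
  bin 1: 28 + 3 = 31
  bin 2: 11 + 11 + 9 = 31
  bin 3: 10 + 10 + 8 + 3 = 31
  bin 4: 6 + 6 = 12
This matches the lower bound, so 4 is optimal.

4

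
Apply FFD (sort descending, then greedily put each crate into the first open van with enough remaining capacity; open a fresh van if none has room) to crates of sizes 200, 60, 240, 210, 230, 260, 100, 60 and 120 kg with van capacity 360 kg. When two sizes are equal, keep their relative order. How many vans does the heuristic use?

5

Sorted descending: 260, 240, 230, 210, 200, 120, 100, 60, 60.
  260 → van 1 (new)  [load 260/360]
  240 → van 2 (new)  [load 240/360]
  230 → van 3 (new)  [load 230/360]
  210 → van 4 (new)  [load 210/360]
  200 → van 5 (new)  [load 200/360]
  120 → van 2  [load 360/360]
  100 → van 1  [load 360/360]
  60 → van 3  [load 290/360]
  60 → van 3  [load 350/360]
5 vans opened.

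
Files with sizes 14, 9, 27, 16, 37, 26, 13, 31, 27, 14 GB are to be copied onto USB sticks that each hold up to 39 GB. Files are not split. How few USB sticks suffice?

Total = 37 + 31 + 27 + 27 + 26 + 16 + 14 + 14 + 13 + 9 = 214 GB.
Lower bound: ⌈214/39⌉ = 6 USB sticks.
A packing using 7 USB sticks:
  USB stick 1: 37 = 37
  USB stick 2: 31 = 31
  USB stick 3: 27 + 9 = 36
  USB stick 4: 27 = 27
  USB stick 5: 26 + 13 = 39
  USB stick 6: 16 + 14 = 30
  USB stick 7: 14 = 14
No arrangement into 6 USB sticks stays within capacity, so 7 is optimal.

7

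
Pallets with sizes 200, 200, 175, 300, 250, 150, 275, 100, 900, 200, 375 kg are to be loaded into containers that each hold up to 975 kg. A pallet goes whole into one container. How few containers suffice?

Total = 900 + 375 + 300 + 275 + 250 + 200 + 200 + 200 + 175 + 150 + 100 = 3125 kg.
Lower bound: ⌈3125/975⌉ = 4 containers.
A packing using 4 containers:
  container 1: 900 = 900
  container 2: 375 + 300 + 275 = 950
  container 3: 250 + 200 + 200 + 200 + 100 = 950
  container 4: 175 + 150 = 325
This matches the lower bound, so 4 is optimal.

4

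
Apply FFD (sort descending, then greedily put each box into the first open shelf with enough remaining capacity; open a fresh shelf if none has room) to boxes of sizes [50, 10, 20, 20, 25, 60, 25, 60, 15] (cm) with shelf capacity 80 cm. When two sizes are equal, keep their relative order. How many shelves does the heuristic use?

4

Sorted descending: 60, 60, 50, 25, 25, 20, 20, 15, 10.
  60 → shelf 1 (new)  [load 60/80]
  60 → shelf 2 (new)  [load 60/80]
  50 → shelf 3 (new)  [load 50/80]
  25 → shelf 3  [load 75/80]
  25 → shelf 4 (new)  [load 25/80]
  20 → shelf 1  [load 80/80]
  20 → shelf 2  [load 80/80]
  15 → shelf 4  [load 40/80]
  10 → shelf 4  [load 50/80]
4 shelves opened.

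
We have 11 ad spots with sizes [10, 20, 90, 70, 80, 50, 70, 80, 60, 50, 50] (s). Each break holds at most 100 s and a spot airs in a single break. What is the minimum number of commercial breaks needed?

Total = 90 + 80 + 80 + 70 + 70 + 60 + 50 + 50 + 50 + 20 + 10 = 630 s.
Lower bound: ⌈630/100⌉ = 7 commercial breaks.
A packing using 8 commercial breaks:
  break 1: 90 + 10 = 100
  break 2: 80 + 20 = 100
  break 3: 80 = 80
  break 4: 70 = 70
  break 5: 70 = 70
  break 6: 60 = 60
  break 7: 50 + 50 = 100
  break 8: 50 = 50
No arrangement into 7 commercial breaks stays within capacity, so 8 is optimal.

8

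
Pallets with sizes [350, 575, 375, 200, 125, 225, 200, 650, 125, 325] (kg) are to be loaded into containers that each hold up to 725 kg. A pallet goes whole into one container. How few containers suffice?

5

Total = 650 + 575 + 375 + 350 + 325 + 225 + 200 + 200 + 125 + 125 = 3150 kg.
Lower bound: ⌈3150/725⌉ = 5 containers.
A packing using 5 containers:
  container 1: 650 = 650
  container 2: 575 + 125 = 700
  container 3: 375 + 350 = 725
  container 4: 325 + 225 + 125 = 675
  container 5: 200 + 200 = 400
This matches the lower bound, so 5 is optimal.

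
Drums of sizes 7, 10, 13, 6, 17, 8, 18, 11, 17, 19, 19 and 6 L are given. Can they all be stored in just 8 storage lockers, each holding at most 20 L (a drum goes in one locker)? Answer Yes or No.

No

Total = 151 L; ⌈151/20⌉ = 8.
The bound of 8 does not rule out 8, but exhaustive search shows no assignment into 8 storage lockers of capacity 20 L exists — the minimum is 9.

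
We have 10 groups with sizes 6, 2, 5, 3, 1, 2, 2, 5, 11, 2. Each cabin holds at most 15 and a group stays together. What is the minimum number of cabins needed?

3

Total = 11 + 6 + 5 + 5 + 3 + 2 + 2 + 2 + 2 + 1 = 39.
Lower bound: ⌈39/15⌉ = 3 cabins.
A packing using 3 cabins:
  cabin 1: 11 + 3 + 1 = 15
  cabin 2: 6 + 5 + 2 + 2 = 15
  cabin 3: 5 + 2 + 2 = 9
This matches the lower bound, so 3 is optimal.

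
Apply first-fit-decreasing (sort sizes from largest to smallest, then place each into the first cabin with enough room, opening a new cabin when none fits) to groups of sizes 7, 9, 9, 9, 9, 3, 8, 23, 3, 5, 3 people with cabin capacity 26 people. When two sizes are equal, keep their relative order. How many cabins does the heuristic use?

Sorted descending: 23, 9, 9, 9, 9, 8, 7, 5, 3, 3, 3.
  23 → cabin 1 (new)  [load 23/26]
  9 → cabin 2 (new)  [load 9/26]
  9 → cabin 2  [load 18/26]
  9 → cabin 3 (new)  [load 9/26]
  9 → cabin 3  [load 18/26]
  8 → cabin 2  [load 26/26]
  7 → cabin 3  [load 25/26]
  5 → cabin 4 (new)  [load 5/26]
  3 → cabin 1  [load 26/26]
  3 → cabin 4  [load 8/26]
  3 → cabin 4  [load 11/26]
4 cabins opened.

4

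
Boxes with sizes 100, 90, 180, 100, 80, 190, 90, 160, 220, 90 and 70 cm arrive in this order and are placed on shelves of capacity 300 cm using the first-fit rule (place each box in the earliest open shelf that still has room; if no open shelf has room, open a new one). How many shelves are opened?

  100 → shelf 1 (new)  [load 100/300]
  90 → shelf 1  [load 190/300]
  180 → shelf 2 (new)  [load 180/300]
  100 → shelf 1  [load 290/300]
  80 → shelf 2  [load 260/300]
  190 → shelf 3 (new)  [load 190/300]
  90 → shelf 3  [load 280/300]
  160 → shelf 4 (new)  [load 160/300]
  220 → shelf 5 (new)  [load 220/300]
  90 → shelf 4  [load 250/300]
  70 → shelf 5  [load 290/300]
5 shelves opened.

5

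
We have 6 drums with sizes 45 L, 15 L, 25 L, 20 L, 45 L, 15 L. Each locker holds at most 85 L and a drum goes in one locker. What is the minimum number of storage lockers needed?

2

Total = 45 + 45 + 25 + 20 + 15 + 15 = 165 L.
Lower bound: ⌈165/85⌉ = 2 storage lockers.
A packing using 2 storage lockers:
  locker 1: 45 + 25 + 15 = 85
  locker 2: 45 + 20 + 15 = 80
This matches the lower bound, so 2 is optimal.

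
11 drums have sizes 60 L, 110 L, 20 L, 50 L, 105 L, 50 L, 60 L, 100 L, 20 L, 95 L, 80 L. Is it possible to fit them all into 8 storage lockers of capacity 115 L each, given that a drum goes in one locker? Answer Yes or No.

Yes

A valid assignment using 7 storage lockers:
  locker 1: 110 = 110
  locker 2: 105 = 105
  locker 3: 100 = 100
  locker 4: 95 + 20 = 115
  locker 5: 80 + 20 = 100
  locker 6: 60 + 50 = 110
  locker 7: 60 + 50 = 110
That uses only 7 ≤ 8, so 8 storage lockers are enough.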